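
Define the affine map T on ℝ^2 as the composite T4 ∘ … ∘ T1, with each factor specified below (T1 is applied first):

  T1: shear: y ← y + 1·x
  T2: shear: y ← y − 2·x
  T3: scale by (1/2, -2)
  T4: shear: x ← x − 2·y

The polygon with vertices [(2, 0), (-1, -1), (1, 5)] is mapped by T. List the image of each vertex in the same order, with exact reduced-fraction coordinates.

T1 shear: y ← y + 1·x: (2, 0) → (2, 2); (-1, -1) → (-1, -2); (1, 5) → (1, 6)
T2 shear: y ← y − 2·x: (2, 2) → (2, -2); (-1, -2) → (-1, 0); (1, 6) → (1, 4)
T3 scale by (1/2, -2): (2, -2) → (1, 4); (-1, 0) → (-1/2, 0); (1, 4) → (1/2, -8)
T4 shear: x ← x − 2·y: (1, 4) → (-7, 4); (-1/2, 0) → (-1/2, 0); (1/2, -8) → (33/2, -8)

image vertices: (-7, 4), (-1/2, 0), (33/2, -8)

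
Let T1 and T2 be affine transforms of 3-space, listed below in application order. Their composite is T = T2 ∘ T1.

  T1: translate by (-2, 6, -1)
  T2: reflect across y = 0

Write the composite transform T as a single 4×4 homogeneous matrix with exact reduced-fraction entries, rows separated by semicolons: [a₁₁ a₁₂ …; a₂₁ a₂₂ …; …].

T1 = [1 0 0 -2; 0 1 0 6; 0 0 1 -1; 0 0 0 1]
T2·T1 = [1 0 0 -2; 0 -1 0 -6; 0 0 1 -1; 0 0 0 1]

T = [1 0 0 -2; 0 -1 0 -6; 0 0 1 -1; 0 0 0 1]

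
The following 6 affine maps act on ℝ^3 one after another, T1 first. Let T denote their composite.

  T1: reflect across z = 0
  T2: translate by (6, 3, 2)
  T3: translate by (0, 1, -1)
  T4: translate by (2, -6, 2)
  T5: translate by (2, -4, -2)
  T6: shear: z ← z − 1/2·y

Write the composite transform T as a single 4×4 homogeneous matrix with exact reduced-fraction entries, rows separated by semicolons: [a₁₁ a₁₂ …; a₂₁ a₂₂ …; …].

T = [1 0 0 10; 0 1 0 -6; 0 -1/2 -1 4; 0 0 0 1]

T1 = [1 0 0 0; 0 1 0 0; 0 0 -1 0; 0 0 0 1]
T2·T1 = [1 0 0 6; 0 1 0 3; 0 0 -1 2; 0 0 0 1]
T3·…·T1 = [1 0 0 6; 0 1 0 4; 0 0 -1 1; 0 0 0 1]
T4·…·T1 = [1 0 0 8; 0 1 0 -2; 0 0 -1 3; 0 0 0 1]
T5·…·T1 = [1 0 0 10; 0 1 0 -6; 0 0 -1 1; 0 0 0 1]
T6·…·T1 = [1 0 0 10; 0 1 0 -6; 0 -1/2 -1 4; 0 0 0 1]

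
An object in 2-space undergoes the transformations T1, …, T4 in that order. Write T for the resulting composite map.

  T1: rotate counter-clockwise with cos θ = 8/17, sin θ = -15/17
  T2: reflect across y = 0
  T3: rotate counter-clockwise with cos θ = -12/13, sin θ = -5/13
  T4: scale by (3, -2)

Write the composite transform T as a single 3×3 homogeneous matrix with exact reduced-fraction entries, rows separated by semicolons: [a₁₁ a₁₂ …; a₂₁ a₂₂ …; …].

T = [-63/221 -660/221 0; 440/221 -42/221 0; 0 0 1]

T1 = [8/17 15/17 0; -15/17 8/17 0; 0 0 1]
T2·T1 = [8/17 15/17 0; 15/17 -8/17 0; 0 0 1]
T3·…·T1 = [-21/221 -220/221 0; -220/221 21/221 0; 0 0 1]
T4·…·T1 = [-63/221 -660/221 0; 440/221 -42/221 0; 0 0 1]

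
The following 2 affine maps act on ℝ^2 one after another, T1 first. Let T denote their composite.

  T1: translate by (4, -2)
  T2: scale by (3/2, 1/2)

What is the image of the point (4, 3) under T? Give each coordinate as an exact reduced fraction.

T1 translate by (4, -2): (4, 3) → (8, 1)
T2 scale by (3/2, 1/2): (8, 1) → (12, 1/2)

T(p) = (12, 1/2)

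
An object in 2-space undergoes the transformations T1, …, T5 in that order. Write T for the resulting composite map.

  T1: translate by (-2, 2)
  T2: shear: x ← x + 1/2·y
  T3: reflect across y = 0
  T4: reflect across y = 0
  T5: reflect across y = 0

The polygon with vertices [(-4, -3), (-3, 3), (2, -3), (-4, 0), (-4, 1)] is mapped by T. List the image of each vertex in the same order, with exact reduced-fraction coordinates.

T1 translate by (-2, 2): (-4, -3) → (-6, -1); (-3, 3) → (-5, 5); (2, -3) → (0, -1); (-4, 0) → (-6, 2); (-4, 1) → (-6, 3)
T2 shear: x ← x + 1/2·y: (-6, -1) → (-13/2, -1); (-5, 5) → (-5/2, 5); (0, -1) → (-1/2, -1); (-6, 2) → (-5, 2); (-6, 3) → (-9/2, 3)
T3 reflect across y = 0: (-13/2, -1) → (-13/2, 1); (-5/2, 5) → (-5/2, -5); (-1/2, -1) → (-1/2, 1); (-5, 2) → (-5, -2); (-9/2, 3) → (-9/2, -3)
T4 reflect across y = 0: (-13/2, 1) → (-13/2, -1); (-5/2, -5) → (-5/2, 5); (-1/2, 1) → (-1/2, -1); (-5, -2) → (-5, 2); (-9/2, -3) → (-9/2, 3)
T5 reflect across y = 0: (-13/2, -1) → (-13/2, 1); (-5/2, 5) → (-5/2, -5); (-1/2, -1) → (-1/2, 1); (-5, 2) → (-5, -2); (-9/2, 3) → (-9/2, -3)

image vertices: (-13/2, 1), (-5/2, -5), (-1/2, 1), (-5, -2), (-9/2, -3)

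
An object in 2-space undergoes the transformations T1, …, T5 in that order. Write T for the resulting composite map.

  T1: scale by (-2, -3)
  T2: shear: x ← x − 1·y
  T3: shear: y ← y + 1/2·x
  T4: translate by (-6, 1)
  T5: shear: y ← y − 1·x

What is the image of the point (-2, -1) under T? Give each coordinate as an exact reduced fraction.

T1 scale by (-2, -3): (-2, -1) → (4, 3)
T2 shear: x ← x − 1·y: (4, 3) → (1, 3)
T3 shear: y ← y + 1/2·x: (1, 3) → (1, 7/2)
T4 translate by (-6, 1): (1, 7/2) → (-5, 9/2)
T5 shear: y ← y − 1·x: (-5, 9/2) → (-5, 19/2)

T(p) = (-5, 19/2)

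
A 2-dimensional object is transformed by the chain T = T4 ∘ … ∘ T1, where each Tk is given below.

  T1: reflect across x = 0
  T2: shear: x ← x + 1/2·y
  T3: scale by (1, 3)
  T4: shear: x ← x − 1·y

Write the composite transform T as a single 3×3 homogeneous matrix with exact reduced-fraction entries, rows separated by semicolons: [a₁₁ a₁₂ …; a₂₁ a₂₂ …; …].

T1 = [-1 0 0; 0 1 0; 0 0 1]
T2·T1 = [-1 1/2 0; 0 1 0; 0 0 1]
T3·…·T1 = [-1 1/2 0; 0 3 0; 0 0 1]
T4·…·T1 = [-1 -5/2 0; 0 3 0; 0 0 1]

T = [-1 -5/2 0; 0 3 0; 0 0 1]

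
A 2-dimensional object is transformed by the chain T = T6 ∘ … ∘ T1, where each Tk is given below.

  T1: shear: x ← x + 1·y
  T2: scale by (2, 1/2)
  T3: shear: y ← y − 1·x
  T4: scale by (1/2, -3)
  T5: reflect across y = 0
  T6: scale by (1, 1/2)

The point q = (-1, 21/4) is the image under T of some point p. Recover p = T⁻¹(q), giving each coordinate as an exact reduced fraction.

T1 = [1 1 0; 0 1 0; 0 0 1]
T2·T1 = [2 2 0; 0 1/2 0; 0 0 1]
T3·…·T1 = [2 2 0; -2 -3/2 0; 0 0 1]
T4·…·T1 = [1 1 0; 6 9/2 0; 0 0 1]
T5·…·T1 = [1 1 0; -6 -9/2 0; 0 0 1]
T6·…·T1 = [1 1 0; -3 -9/4 0; 0 0 1]
det M = 3/4; M⁻¹ = [-3 -4/3 0; 4 4/3 0; 0 0 1]
M⁻¹ · (-1, 21/4)ᵀ = (-4, 3)ᵀ

p = (-4, 3)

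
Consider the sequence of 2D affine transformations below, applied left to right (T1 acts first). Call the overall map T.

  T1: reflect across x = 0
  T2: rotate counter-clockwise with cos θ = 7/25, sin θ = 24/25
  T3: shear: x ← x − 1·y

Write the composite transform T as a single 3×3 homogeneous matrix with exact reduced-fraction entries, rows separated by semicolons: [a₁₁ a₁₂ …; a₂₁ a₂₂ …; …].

T = [17/25 -31/25 0; -24/25 7/25 0; 0 0 1]

T1 = [-1 0 0; 0 1 0; 0 0 1]
T2·T1 = [-7/25 -24/25 0; -24/25 7/25 0; 0 0 1]
T3·…·T1 = [17/25 -31/25 0; -24/25 7/25 0; 0 0 1]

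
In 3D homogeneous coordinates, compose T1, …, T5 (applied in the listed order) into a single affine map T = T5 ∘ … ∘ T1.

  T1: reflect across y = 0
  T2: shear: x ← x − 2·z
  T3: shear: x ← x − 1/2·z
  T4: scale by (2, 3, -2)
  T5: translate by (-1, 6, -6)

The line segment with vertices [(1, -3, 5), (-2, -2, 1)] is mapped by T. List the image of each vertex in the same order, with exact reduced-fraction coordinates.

image vertices: (-24, 15, -16), (-10, 12, -8)

T1 reflect across y = 0: (1, -3, 5) → (1, 3, 5); (-2, -2, 1) → (-2, 2, 1)
T2 shear: x ← x − 2·z: (1, 3, 5) → (-9, 3, 5); (-2, 2, 1) → (-4, 2, 1)
T3 shear: x ← x − 1/2·z: (-9, 3, 5) → (-23/2, 3, 5); (-4, 2, 1) → (-9/2, 2, 1)
T4 scale by (2, 3, -2): (-23/2, 3, 5) → (-23, 9, -10); (-9/2, 2, 1) → (-9, 6, -2)
T5 translate by (-1, 6, -6): (-23, 9, -10) → (-24, 15, -16); (-9, 6, -2) → (-10, 12, -8)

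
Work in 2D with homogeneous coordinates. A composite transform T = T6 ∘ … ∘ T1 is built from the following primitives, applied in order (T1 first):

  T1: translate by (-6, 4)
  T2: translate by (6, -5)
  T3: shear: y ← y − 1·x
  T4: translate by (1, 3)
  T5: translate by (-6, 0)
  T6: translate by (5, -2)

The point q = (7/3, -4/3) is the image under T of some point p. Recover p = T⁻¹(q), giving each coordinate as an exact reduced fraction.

p = (7/3, 1)

T1 = [1 0 -6; 0 1 4; 0 0 1]
T2·T1 = [1 0 0; 0 1 -1; 0 0 1]
T3·…·T1 = [1 0 0; -1 1 -1; 0 0 1]
T4·…·T1 = [1 0 1; -1 1 2; 0 0 1]
T5·…·T1 = [1 0 -5; -1 1 2; 0 0 1]
T6·…·T1 = [1 0 0; -1 1 0; 0 0 1]
det M = 1; M⁻¹ = [1 0 0; 1 1 0; 0 0 1]
M⁻¹ · (7/3, -4/3)ᵀ = (7/3, 1)ᵀ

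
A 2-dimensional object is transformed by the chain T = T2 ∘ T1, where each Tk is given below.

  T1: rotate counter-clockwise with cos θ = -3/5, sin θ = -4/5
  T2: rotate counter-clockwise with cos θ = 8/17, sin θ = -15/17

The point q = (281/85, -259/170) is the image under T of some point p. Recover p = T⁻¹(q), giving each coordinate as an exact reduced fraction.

T1 = [-3/5 4/5 0; -4/5 -3/5 0; 0 0 1]
T2·T1 = [-84/85 -13/85 0; 13/85 -84/85 0; 0 0 1]
det M = 1; M⁻¹ = [-84/85 13/85 0; -13/85 -84/85 0; 0 0 1]
M⁻¹ · (281/85, -259/170)ᵀ = (-7/2, 1)ᵀ

p = (-7/2, 1)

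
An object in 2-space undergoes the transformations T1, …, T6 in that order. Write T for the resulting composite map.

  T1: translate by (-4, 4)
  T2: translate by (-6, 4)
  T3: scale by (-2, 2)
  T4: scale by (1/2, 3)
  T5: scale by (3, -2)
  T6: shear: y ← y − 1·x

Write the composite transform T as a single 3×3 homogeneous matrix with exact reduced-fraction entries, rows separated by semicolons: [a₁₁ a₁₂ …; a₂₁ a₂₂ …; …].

T1 = [1 0 -4; 0 1 4; 0 0 1]
T2·T1 = [1 0 -10; 0 1 8; 0 0 1]
T3·…·T1 = [-2 0 20; 0 2 16; 0 0 1]
T4·…·T1 = [-1 0 10; 0 6 48; 0 0 1]
T5·…·T1 = [-3 0 30; 0 -12 -96; 0 0 1]
T6·…·T1 = [-3 0 30; 3 -12 -126; 0 0 1]

T = [-3 0 30; 3 -12 -126; 0 0 1]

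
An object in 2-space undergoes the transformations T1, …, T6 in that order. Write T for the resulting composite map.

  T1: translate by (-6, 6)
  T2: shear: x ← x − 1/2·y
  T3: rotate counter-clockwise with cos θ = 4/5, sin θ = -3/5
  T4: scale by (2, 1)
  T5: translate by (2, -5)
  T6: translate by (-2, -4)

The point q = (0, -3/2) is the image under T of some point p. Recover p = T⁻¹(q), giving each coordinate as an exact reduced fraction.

T1 = [1 0 -6; 0 1 6; 0 0 1]
T2·T1 = [1 -1/2 -9; 0 1 6; 0 0 1]
T3·…·T1 = [4/5 1/5 -18/5; -3/5 11/10 51/5; 0 0 1]
T4·…·T1 = [8/5 2/5 -36/5; -3/5 11/10 51/5; 0 0 1]
T5·…·T1 = [8/5 2/5 -26/5; -3/5 11/10 26/5; 0 0 1]
T6·…·T1 = [8/5 2/5 -36/5; -3/5 11/10 6/5; 0 0 1]
det M = 2; M⁻¹ = [11/20 -1/5 21/5; 3/10 4/5 6/5; 0 0 1]
M⁻¹ · (0, -3/2)ᵀ = (9/2, 0)ᵀ

p = (9/2, 0)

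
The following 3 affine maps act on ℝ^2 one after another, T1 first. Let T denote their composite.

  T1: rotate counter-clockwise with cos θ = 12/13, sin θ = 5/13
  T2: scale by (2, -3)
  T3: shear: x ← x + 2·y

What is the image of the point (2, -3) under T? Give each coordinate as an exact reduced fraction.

T1 rotate counter-clockwise with cos θ = 12/13, sin θ = 5/13: (2, -3) → (3, -2)
T2 scale by (2, -3): (3, -2) → (6, 6)
T3 shear: x ← x + 2·y: (6, 6) → (18, 6)

T(p) = (18, 6)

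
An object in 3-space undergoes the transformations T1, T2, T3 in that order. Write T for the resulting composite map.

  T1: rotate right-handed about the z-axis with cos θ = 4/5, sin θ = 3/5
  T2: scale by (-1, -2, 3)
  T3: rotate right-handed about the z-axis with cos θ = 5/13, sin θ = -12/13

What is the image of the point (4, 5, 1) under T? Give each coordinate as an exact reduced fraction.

T(p) = (-773/65, -308/65, 3)

T1 rotate right-handed about the z-axis with cos θ = 4/5, sin θ = 3/5: (4, 5, 1) → (1/5, 32/5, 1)
T2 scale by (-1, -2, 3): (1/5, 32/5, 1) → (-1/5, -64/5, 3)
T3 rotate right-handed about the z-axis with cos θ = 5/13, sin θ = -12/13: (-1/5, -64/5, 3) → (-773/65, -308/65, 3)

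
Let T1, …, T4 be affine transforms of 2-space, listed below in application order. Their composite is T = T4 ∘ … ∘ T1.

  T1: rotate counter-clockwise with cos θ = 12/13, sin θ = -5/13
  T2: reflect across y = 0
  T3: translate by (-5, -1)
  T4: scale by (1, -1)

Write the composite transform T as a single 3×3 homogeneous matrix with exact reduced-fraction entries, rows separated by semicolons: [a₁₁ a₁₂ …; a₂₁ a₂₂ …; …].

T1 = [12/13 5/13 0; -5/13 12/13 0; 0 0 1]
T2·T1 = [12/13 5/13 0; 5/13 -12/13 0; 0 0 1]
T3·…·T1 = [12/13 5/13 -5; 5/13 -12/13 -1; 0 0 1]
T4·…·T1 = [12/13 5/13 -5; -5/13 12/13 1; 0 0 1]

T = [12/13 5/13 -5; -5/13 12/13 1; 0 0 1]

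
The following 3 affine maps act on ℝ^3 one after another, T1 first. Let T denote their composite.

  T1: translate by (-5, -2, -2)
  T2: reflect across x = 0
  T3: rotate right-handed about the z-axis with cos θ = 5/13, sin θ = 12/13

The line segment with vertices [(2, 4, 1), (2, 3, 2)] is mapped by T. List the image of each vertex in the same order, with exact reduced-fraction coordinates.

image vertices: (-9/13, 46/13, -1), (3/13, 41/13, 0)

T1 translate by (-5, -2, -2): (2, 4, 1) → (-3, 2, -1); (2, 3, 2) → (-3, 1, 0)
T2 reflect across x = 0: (-3, 2, -1) → (3, 2, -1); (-3, 1, 0) → (3, 1, 0)
T3 rotate right-handed about the z-axis with cos θ = 5/13, sin θ = 12/13: (3, 2, -1) → (-9/13, 46/13, -1); (3, 1, 0) → (3/13, 41/13, 0)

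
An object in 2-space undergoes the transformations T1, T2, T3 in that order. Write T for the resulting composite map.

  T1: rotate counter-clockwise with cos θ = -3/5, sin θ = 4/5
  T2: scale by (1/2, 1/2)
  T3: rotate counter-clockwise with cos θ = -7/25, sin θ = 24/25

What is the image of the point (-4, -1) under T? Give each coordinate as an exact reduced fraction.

T1 rotate counter-clockwise with cos θ = -3/5, sin θ = 4/5: (-4, -1) → (16/5, -13/5)
T2 scale by (1/2, 1/2): (16/5, -13/5) → (8/5, -13/10)
T3 rotate counter-clockwise with cos θ = -7/25, sin θ = 24/25: (8/5, -13/10) → (4/5, 19/10)

T(p) = (4/5, 19/10)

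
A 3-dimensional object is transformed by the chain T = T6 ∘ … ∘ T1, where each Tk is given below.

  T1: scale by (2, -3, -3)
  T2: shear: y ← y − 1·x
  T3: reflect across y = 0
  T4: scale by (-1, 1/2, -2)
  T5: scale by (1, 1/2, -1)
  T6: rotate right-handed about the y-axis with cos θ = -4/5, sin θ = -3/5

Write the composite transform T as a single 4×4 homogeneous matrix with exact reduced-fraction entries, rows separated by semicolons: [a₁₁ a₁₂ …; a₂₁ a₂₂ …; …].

T1 = [2 0 0 0; 0 -3 0 0; 0 0 -3 0; 0 0 0 1]
T2·T1 = [2 0 0 0; -2 -3 0 0; 0 0 -3 0; 0 0 0 1]
T3·…·T1 = [2 0 0 0; 2 3 0 0; 0 0 -3 0; 0 0 0 1]
T4·…·T1 = [-2 0 0 0; 1 3/2 0 0; 0 0 6 0; 0 0 0 1]
T5·…·T1 = [-2 0 0 0; 1/2 3/4 0 0; 0 0 -6 0; 0 0 0 1]
T6·…·T1 = [8/5 0 18/5 0; 1/2 3/4 0 0; -6/5 0 24/5 0; 0 0 0 1]

T = [8/5 0 18/5 0; 1/2 3/4 0 0; -6/5 0 24/5 0; 0 0 0 1]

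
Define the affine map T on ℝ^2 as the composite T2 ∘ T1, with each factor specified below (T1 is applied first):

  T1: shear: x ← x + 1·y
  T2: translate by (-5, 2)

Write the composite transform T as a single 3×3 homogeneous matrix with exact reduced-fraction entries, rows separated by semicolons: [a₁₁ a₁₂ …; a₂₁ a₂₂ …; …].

T1 = [1 1 0; 0 1 0; 0 0 1]
T2·T1 = [1 1 -5; 0 1 2; 0 0 1]

T = [1 1 -5; 0 1 2; 0 0 1]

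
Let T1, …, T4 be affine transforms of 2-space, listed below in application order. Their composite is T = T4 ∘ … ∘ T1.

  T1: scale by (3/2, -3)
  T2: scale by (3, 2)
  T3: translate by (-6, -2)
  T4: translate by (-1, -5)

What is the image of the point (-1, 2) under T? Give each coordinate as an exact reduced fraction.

T(p) = (-23/2, -19)

T1 scale by (3/2, -3): (-1, 2) → (-3/2, -6)
T2 scale by (3, 2): (-3/2, -6) → (-9/2, -12)
T3 translate by (-6, -2): (-9/2, -12) → (-21/2, -14)
T4 translate by (-1, -5): (-21/2, -14) → (-23/2, -19)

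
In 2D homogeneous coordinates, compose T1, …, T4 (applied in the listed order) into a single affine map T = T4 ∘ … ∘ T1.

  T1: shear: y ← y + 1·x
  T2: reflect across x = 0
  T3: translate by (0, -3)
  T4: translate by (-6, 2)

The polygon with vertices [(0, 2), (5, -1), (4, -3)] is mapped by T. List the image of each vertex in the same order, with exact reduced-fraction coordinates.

image vertices: (-6, 1), (-11, 3), (-10, 0)

T1 shear: y ← y + 1·x: (0, 2) → (0, 2); (5, -1) → (5, 4); (4, -3) → (4, 1)
T2 reflect across x = 0: (0, 2) → (0, 2); (5, 4) → (-5, 4); (4, 1) → (-4, 1)
T3 translate by (0, -3): (0, 2) → (0, -1); (-5, 4) → (-5, 1); (-4, 1) → (-4, -2)
T4 translate by (-6, 2): (0, -1) → (-6, 1); (-5, 1) → (-11, 3); (-4, -2) → (-10, 0)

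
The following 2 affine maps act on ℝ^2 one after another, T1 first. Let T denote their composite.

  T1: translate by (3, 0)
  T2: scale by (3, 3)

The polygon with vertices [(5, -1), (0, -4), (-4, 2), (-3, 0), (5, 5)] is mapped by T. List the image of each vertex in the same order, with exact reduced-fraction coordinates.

image vertices: (24, -3), (9, -12), (-3, 6), (0, 0), (24, 15)

T1 translate by (3, 0): (5, -1) → (8, -1); (0, -4) → (3, -4); (-4, 2) → (-1, 2); (-3, 0) → (0, 0); (5, 5) → (8, 5)
T2 scale by (3, 3): (8, -1) → (24, -3); (3, -4) → (9, -12); (-1, 2) → (-3, 6); (0, 0) → (0, 0); (8, 5) → (24, 15)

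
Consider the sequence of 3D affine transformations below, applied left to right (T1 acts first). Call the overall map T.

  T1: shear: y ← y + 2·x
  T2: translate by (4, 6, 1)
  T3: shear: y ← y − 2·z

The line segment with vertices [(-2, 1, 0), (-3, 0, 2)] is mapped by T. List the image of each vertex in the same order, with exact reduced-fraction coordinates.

image vertices: (2, 1, 1), (1, -6, 3)

T1 shear: y ← y + 2·x: (-2, 1, 0) → (-2, -3, 0); (-3, 0, 2) → (-3, -6, 2)
T2 translate by (4, 6, 1): (-2, -3, 0) → (2, 3, 1); (-3, -6, 2) → (1, 0, 3)
T3 shear: y ← y − 2·z: (2, 3, 1) → (2, 1, 1); (1, 0, 3) → (1, -6, 3)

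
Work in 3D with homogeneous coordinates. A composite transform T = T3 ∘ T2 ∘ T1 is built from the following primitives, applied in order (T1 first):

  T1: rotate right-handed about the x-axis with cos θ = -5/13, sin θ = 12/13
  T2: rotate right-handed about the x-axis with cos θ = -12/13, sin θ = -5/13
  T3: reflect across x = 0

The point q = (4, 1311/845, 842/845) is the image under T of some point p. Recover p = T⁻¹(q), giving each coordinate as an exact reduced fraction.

p = (-4, 2/5, 9/5)

T1 = [1 0 0 0; 0 -5/13 -12/13 0; 0 12/13 -5/13 0; 0 0 0 1]
T2·T1 = [1 0 0 0; 0 120/169 119/169 0; 0 -119/169 120/169 0; 0 0 0 1]
T3·…·T1 = [-1 0 0 0; 0 120/169 119/169 0; 0 -119/169 120/169 0; 0 0 0 1]
det M = -1; M⁻¹ = [-1 0 0 0; 0 120/169 -119/169 0; 0 119/169 120/169 0; 0 0 0 1]
M⁻¹ · (4, 1311/845, 842/845)ᵀ = (-4, 2/5, 9/5)ᵀ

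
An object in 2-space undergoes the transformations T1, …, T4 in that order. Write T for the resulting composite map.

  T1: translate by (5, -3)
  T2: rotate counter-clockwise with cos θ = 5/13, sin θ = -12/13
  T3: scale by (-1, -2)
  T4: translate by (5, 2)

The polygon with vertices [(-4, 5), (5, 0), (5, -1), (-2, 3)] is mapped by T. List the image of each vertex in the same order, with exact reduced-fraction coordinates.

T1 translate by (5, -3): (-4, 5) → (1, 2); (5, 0) → (10, -3); (5, -1) → (10, -4); (-2, 3) → (3, 0)
T2 rotate counter-clockwise with cos θ = 5/13, sin θ = -12/13: (1, 2) → (29/13, -2/13); (10, -3) → (14/13, -135/13); (10, -4) → (2/13, -140/13); (3, 0) → (15/13, -36/13)
T3 scale by (-1, -2): (29/13, -2/13) → (-29/13, 4/13); (14/13, -135/13) → (-14/13, 270/13); (2/13, -140/13) → (-2/13, 280/13); (15/13, -36/13) → (-15/13, 72/13)
T4 translate by (5, 2): (-29/13, 4/13) → (36/13, 30/13); (-14/13, 270/13) → (51/13, 296/13); (-2/13, 280/13) → (63/13, 306/13); (-15/13, 72/13) → (50/13, 98/13)

image vertices: (36/13, 30/13), (51/13, 296/13), (63/13, 306/13), (50/13, 98/13)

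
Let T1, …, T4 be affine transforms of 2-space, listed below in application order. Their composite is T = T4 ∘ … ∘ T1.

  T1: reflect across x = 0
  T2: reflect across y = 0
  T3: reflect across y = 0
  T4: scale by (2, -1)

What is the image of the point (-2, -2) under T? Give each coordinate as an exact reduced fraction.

T1 reflect across x = 0: (-2, -2) → (2, -2)
T2 reflect across y = 0: (2, -2) → (2, 2)
T3 reflect across y = 0: (2, 2) → (2, -2)
T4 scale by (2, -1): (2, -2) → (4, 2)

T(p) = (4, 2)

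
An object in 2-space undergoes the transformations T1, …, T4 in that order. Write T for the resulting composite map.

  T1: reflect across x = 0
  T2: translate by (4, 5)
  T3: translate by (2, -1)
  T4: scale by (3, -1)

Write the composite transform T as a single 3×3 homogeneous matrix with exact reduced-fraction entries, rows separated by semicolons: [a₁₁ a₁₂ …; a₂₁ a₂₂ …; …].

T1 = [-1 0 0; 0 1 0; 0 0 1]
T2·T1 = [-1 0 4; 0 1 5; 0 0 1]
T3·…·T1 = [-1 0 6; 0 1 4; 0 0 1]
T4·…·T1 = [-3 0 18; 0 -1 -4; 0 0 1]

T = [-3 0 18; 0 -1 -4; 0 0 1]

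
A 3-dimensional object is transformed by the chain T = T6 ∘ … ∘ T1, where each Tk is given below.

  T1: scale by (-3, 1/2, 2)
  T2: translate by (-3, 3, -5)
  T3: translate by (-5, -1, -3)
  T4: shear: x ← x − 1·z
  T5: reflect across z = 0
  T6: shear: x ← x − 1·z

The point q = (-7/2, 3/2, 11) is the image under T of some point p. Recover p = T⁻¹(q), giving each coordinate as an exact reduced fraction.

p = (-3/2, -1, -3/2)

T1 = [-3 0 0 0; 0 1/2 0 0; 0 0 2 0; 0 0 0 1]
T2·T1 = [-3 0 0 -3; 0 1/2 0 3; 0 0 2 -5; 0 0 0 1]
T3·…·T1 = [-3 0 0 -8; 0 1/2 0 2; 0 0 2 -8; 0 0 0 1]
T4·…·T1 = [-3 0 -2 0; 0 1/2 0 2; 0 0 2 -8; 0 0 0 1]
T5·…·T1 = [-3 0 -2 0; 0 1/2 0 2; 0 0 -2 8; 0 0 0 1]
T6·…·T1 = [-3 0 0 -8; 0 1/2 0 2; 0 0 -2 8; 0 0 0 1]
det M = 3; M⁻¹ = [-1/3 0 0 -8/3; 0 2 0 -4; 0 0 -1/2 4; 0 0 0 1]
M⁻¹ · (-7/2, 3/2, 11)ᵀ = (-3/2, -1, -3/2)ᵀ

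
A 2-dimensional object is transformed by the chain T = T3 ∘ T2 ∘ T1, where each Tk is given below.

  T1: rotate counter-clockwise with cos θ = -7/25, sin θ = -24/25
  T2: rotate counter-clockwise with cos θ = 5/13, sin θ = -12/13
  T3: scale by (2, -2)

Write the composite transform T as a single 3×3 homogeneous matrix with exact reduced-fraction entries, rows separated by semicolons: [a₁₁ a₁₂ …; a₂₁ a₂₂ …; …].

T = [-646/325 72/325 0; 72/325 646/325 0; 0 0 1]

T1 = [-7/25 24/25 0; -24/25 -7/25 0; 0 0 1]
T2·T1 = [-323/325 36/325 0; -36/325 -323/325 0; 0 0 1]
T3·…·T1 = [-646/325 72/325 0; 72/325 646/325 0; 0 0 1]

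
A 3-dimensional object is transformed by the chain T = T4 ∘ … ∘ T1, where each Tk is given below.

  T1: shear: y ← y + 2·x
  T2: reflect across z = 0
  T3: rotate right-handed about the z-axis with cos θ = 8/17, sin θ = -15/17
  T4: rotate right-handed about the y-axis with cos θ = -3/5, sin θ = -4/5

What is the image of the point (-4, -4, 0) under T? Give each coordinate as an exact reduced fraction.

T(p) = (636/85, -36/17, -848/85)

T1 shear: y ← y + 2·x: (-4, -4, 0) → (-4, -12, 0)
T2 reflect across z = 0: (-4, -12, 0) → (-4, -12, 0)
T3 rotate right-handed about the z-axis with cos θ = 8/17, sin θ = -15/17: (-4, -12, 0) → (-212/17, -36/17, 0)
T4 rotate right-handed about the y-axis with cos θ = -3/5, sin θ = -4/5: (-212/17, -36/17, 0) → (636/85, -36/17, -848/85)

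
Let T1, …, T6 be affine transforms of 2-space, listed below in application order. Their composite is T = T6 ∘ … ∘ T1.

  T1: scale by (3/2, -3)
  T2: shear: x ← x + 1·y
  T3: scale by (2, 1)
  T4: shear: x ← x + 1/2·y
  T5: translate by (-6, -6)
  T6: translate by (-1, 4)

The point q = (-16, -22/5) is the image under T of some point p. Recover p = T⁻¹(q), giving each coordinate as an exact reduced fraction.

T1 = [3/2 0 0; 0 -3 0; 0 0 1]
T2·T1 = [3/2 -3 0; 0 -3 0; 0 0 1]
T3·…·T1 = [3 -6 0; 0 -3 0; 0 0 1]
T4·…·T1 = [3 -15/2 0; 0 -3 0; 0 0 1]
T5·…·T1 = [3 -15/2 -6; 0 -3 -6; 0 0 1]
T6·…·T1 = [3 -15/2 -7; 0 -3 -2; 0 0 1]
det M = -9; M⁻¹ = [1/3 -5/6 2/3; 0 -1/3 -2/3; 0 0 1]
M⁻¹ · (-16, -22/5)ᵀ = (-1, 4/5)ᵀ

p = (-1, 4/5)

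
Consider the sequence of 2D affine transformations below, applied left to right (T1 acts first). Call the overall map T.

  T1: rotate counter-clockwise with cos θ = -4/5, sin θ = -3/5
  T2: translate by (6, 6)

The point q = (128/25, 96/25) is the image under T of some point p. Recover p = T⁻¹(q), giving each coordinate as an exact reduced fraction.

p = (2, 6/5)

T1 = [-4/5 3/5 0; -3/5 -4/5 0; 0 0 1]
T2·T1 = [-4/5 3/5 6; -3/5 -4/5 6; 0 0 1]
det M = 1; M⁻¹ = [-4/5 -3/5 42/5; 3/5 -4/5 6/5; 0 0 1]
M⁻¹ · (128/25, 96/25)ᵀ = (2, 6/5)ᵀ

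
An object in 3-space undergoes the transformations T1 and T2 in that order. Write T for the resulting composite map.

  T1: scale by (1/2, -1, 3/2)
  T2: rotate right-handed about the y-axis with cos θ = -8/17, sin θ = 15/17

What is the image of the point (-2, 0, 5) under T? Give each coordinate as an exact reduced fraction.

T(p) = (241/34, 0, -45/17)

T1 scale by (1/2, -1, 3/2): (-2, 0, 5) → (-1, 0, 15/2)
T2 rotate right-handed about the y-axis with cos θ = -8/17, sin θ = 15/17: (-1, 0, 15/2) → (241/34, 0, -45/17)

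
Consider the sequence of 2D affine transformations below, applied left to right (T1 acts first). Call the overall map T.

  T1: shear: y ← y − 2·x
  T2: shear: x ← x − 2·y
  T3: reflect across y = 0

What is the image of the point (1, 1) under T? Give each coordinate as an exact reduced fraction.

T(p) = (3, 1)

T1 shear: y ← y − 2·x: (1, 1) → (1, -1)
T2 shear: x ← x − 2·y: (1, -1) → (3, -1)
T3 reflect across y = 0: (3, -1) → (3, 1)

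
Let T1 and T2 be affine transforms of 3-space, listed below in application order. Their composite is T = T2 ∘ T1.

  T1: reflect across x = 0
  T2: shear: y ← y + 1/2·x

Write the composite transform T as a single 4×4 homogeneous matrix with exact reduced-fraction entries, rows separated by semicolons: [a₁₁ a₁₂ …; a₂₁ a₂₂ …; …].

T = [-1 0 0 0; -1/2 1 0 0; 0 0 1 0; 0 0 0 1]

T1 = [-1 0 0 0; 0 1 0 0; 0 0 1 0; 0 0 0 1]
T2·T1 = [-1 0 0 0; -1/2 1 0 0; 0 0 1 0; 0 0 0 1]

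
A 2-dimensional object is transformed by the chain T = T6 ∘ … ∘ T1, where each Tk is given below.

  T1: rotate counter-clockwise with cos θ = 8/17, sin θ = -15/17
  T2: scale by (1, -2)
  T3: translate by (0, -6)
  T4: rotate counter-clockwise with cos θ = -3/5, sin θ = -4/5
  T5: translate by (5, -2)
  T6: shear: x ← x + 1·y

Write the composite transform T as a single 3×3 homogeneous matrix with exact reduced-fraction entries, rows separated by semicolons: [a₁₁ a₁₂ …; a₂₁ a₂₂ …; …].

T1 = [8/17 15/17 0; -15/17 8/17 0; 0 0 1]
T2·T1 = [8/17 15/17 0; 30/17 -16/17 0; 0 0 1]
T3·…·T1 = [8/17 15/17 0; 30/17 -16/17 -6; 0 0 1]
T4·…·T1 = [96/85 -109/85 -24/5; -122/85 -12/85 18/5; 0 0 1]
T5·…·T1 = [96/85 -109/85 1/5; -122/85 -12/85 8/5; 0 0 1]
T6·…·T1 = [-26/85 -121/85 9/5; -122/85 -12/85 8/5; 0 0 1]

T = [-26/85 -121/85 9/5; -122/85 -12/85 8/5; 0 0 1]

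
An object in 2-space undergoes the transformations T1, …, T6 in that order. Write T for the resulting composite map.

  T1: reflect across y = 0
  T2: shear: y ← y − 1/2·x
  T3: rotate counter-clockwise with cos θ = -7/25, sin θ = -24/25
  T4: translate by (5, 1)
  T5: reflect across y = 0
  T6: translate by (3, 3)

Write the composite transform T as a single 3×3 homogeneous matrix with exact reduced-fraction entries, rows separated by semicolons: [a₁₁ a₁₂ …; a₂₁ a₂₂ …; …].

T1 = [1 0 0; 0 -1 0; 0 0 1]
T2·T1 = [1 0 0; -1/2 -1 0; 0 0 1]
T3·…·T1 = [-19/25 -24/25 0; -41/50 7/25 0; 0 0 1]
T4·…·T1 = [-19/25 -24/25 5; -41/50 7/25 1; 0 0 1]
T5·…·T1 = [-19/25 -24/25 5; 41/50 -7/25 -1; 0 0 1]
T6·…·T1 = [-19/25 -24/25 8; 41/50 -7/25 2; 0 0 1]

T = [-19/25 -24/25 8; 41/50 -7/25 2; 0 0 1]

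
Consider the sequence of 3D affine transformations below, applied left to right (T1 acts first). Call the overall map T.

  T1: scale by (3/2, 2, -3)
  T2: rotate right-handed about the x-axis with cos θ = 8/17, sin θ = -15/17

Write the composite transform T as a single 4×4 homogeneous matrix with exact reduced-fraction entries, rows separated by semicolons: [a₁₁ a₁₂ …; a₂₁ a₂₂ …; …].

T = [3/2 0 0 0; 0 16/17 -45/17 0; 0 -30/17 -24/17 0; 0 0 0 1]

T1 = [3/2 0 0 0; 0 2 0 0; 0 0 -3 0; 0 0 0 1]
T2·T1 = [3/2 0 0 0; 0 16/17 -45/17 0; 0 -30/17 -24/17 0; 0 0 0 1]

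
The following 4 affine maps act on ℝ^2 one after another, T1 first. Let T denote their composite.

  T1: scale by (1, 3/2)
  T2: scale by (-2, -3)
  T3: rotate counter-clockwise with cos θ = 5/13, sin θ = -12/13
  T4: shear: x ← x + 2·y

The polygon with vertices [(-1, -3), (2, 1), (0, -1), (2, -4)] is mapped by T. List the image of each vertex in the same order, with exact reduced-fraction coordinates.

T1 scale by (1, 3/2): (-1, -3) → (-1, -9/2); (2, 1) → (2, 3/2); (0, -1) → (0, -3/2); (2, -4) → (2, -6)
T2 scale by (-2, -3): (-1, -9/2) → (2, 27/2); (2, 3/2) → (-4, -9/2); (0, -3/2) → (0, 9/2); (2, -6) → (-4, 18)
T3 rotate counter-clockwise with cos θ = 5/13, sin θ = -12/13: (2, 27/2) → (172/13, 87/26); (-4, -9/2) → (-74/13, 51/26); (0, 9/2) → (54/13, 45/26); (-4, 18) → (196/13, 138/13)
T4 shear: x ← x + 2·y: (172/13, 87/26) → (259/13, 87/26); (-74/13, 51/26) → (-23/13, 51/26); (54/13, 45/26) → (99/13, 45/26); (196/13, 138/13) → (472/13, 138/13)

image vertices: (259/13, 87/26), (-23/13, 51/26), (99/13, 45/26), (472/13, 138/13)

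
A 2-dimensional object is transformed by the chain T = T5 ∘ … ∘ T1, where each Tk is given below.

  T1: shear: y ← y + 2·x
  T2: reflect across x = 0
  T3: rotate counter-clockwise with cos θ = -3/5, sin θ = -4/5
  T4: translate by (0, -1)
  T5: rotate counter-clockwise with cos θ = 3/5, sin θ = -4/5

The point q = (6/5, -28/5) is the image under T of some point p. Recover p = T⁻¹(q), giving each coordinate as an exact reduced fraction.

T1 = [1 0 0; 2 1 0; 0 0 1]
T2·T1 = [-1 0 0; 2 1 0; 0 0 1]
T3·…·T1 = [11/5 4/5 0; -2/5 -3/5 0; 0 0 1]
T4·…·T1 = [11/5 4/5 0; -2/5 -3/5 -1; 0 0 1]
T5·…·T1 = [1 0 -4/5; -2 -1 -3/5; 0 0 1]
det M = -1; M⁻¹ = [1 0 4/5; -2 -1 -11/5; 0 0 1]
M⁻¹ · (6/5, -28/5)ᵀ = (2, 1)ᵀ

p = (2, 1)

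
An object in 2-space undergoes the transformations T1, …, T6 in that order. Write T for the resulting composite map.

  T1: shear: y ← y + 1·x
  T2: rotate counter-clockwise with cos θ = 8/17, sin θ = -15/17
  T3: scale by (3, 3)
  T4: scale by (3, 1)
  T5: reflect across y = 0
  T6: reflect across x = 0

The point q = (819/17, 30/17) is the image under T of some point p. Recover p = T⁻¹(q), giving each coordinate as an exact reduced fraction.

T1 = [1 0 0; 1 1 0; 0 0 1]
T2·T1 = [23/17 15/17 0; -7/17 8/17 0; 0 0 1]
T3·…·T1 = [69/17 45/17 0; -21/17 24/17 0; 0 0 1]
T4·…·T1 = [207/17 135/17 0; -21/17 24/17 0; 0 0 1]
T5·…·T1 = [207/17 135/17 0; 21/17 -24/17 0; 0 0 1]
T6·…·T1 = [-207/17 -135/17 0; 21/17 -24/17 0; 0 0 1]
det M = 27; M⁻¹ = [-8/153 5/17 0; -7/153 -23/51 0; 0 0 1]
M⁻¹ · (819/17, 30/17)ᵀ = (-2, -3)ᵀ

p = (-2, -3)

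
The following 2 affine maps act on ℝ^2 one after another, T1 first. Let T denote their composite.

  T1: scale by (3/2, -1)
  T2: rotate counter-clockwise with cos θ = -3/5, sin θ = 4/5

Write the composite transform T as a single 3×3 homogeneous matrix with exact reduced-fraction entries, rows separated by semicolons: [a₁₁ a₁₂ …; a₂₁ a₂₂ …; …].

T = [-9/10 4/5 0; 6/5 3/5 0; 0 0 1]

T1 = [3/2 0 0; 0 -1 0; 0 0 1]
T2·T1 = [-9/10 4/5 0; 6/5 3/5 0; 0 0 1]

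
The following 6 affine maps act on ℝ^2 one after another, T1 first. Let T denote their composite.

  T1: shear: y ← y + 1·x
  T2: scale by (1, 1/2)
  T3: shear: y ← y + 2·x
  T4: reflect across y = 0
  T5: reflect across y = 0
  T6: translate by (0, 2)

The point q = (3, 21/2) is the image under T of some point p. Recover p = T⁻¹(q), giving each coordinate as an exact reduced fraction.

T1 = [1 0 0; 1 1 0; 0 0 1]
T2·T1 = [1 0 0; 1/2 1/2 0; 0 0 1]
T3·…·T1 = [1 0 0; 5/2 1/2 0; 0 0 1]
T4·…·T1 = [1 0 0; -5/2 -1/2 0; 0 0 1]
T5·…·T1 = [1 0 0; 5/2 1/2 0; 0 0 1]
T6·…·T1 = [1 0 0; 5/2 1/2 2; 0 0 1]
det M = 1/2; M⁻¹ = [1 0 0; -5 2 -4; 0 0 1]
M⁻¹ · (3, 21/2)ᵀ = (3, 2)ᵀ

p = (3, 2)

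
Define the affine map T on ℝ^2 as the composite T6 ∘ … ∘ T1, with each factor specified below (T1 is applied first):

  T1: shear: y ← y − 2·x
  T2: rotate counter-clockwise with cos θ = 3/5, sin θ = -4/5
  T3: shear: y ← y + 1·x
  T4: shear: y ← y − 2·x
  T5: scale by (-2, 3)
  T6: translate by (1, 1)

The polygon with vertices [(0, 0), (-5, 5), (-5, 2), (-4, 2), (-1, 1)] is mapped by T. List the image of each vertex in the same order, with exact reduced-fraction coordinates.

image vertices: (1, 1), (-17, 13), (-61/5, 74/5), (-51/5, 59/5), (-13/5, 17/5)

T1 shear: y ← y − 2·x: (0, 0) → (0, 0); (-5, 5) → (-5, 15); (-5, 2) → (-5, 12); (-4, 2) → (-4, 10); (-1, 1) → (-1, 3)
T2 rotate counter-clockwise with cos θ = 3/5, sin θ = -4/5: (0, 0) → (0, 0); (-5, 15) → (9, 13); (-5, 12) → (33/5, 56/5); (-4, 10) → (28/5, 46/5); (-1, 3) → (9/5, 13/5)
T3 shear: y ← y + 1·x: (0, 0) → (0, 0); (9, 13) → (9, 22); (33/5, 56/5) → (33/5, 89/5); (28/5, 46/5) → (28/5, 74/5); (9/5, 13/5) → (9/5, 22/5)
T4 shear: y ← y − 2·x: (0, 0) → (0, 0); (9, 22) → (9, 4); (33/5, 89/5) → (33/5, 23/5); (28/5, 74/5) → (28/5, 18/5); (9/5, 22/5) → (9/5, 4/5)
T5 scale by (-2, 3): (0, 0) → (0, 0); (9, 4) → (-18, 12); (33/5, 23/5) → (-66/5, 69/5); (28/5, 18/5) → (-56/5, 54/5); (9/5, 4/5) → (-18/5, 12/5)
T6 translate by (1, 1): (0, 0) → (1, 1); (-18, 12) → (-17, 13); (-66/5, 69/5) → (-61/5, 74/5); (-56/5, 54/5) → (-51/5, 59/5); (-18/5, 12/5) → (-13/5, 17/5)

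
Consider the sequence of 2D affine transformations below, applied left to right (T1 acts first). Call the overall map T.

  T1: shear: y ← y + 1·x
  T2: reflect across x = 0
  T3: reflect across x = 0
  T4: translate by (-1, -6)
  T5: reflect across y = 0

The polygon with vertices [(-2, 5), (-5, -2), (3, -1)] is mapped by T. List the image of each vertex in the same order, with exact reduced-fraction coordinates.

T1 shear: y ← y + 1·x: (-2, 5) → (-2, 3); (-5, -2) → (-5, -7); (3, -1) → (3, 2)
T2 reflect across x = 0: (-2, 3) → (2, 3); (-5, -7) → (5, -7); (3, 2) → (-3, 2)
T3 reflect across x = 0: (2, 3) → (-2, 3); (5, -7) → (-5, -7); (-3, 2) → (3, 2)
T4 translate by (-1, -6): (-2, 3) → (-3, -3); (-5, -7) → (-6, -13); (3, 2) → (2, -4)
T5 reflect across y = 0: (-3, -3) → (-3, 3); (-6, -13) → (-6, 13); (2, -4) → (2, 4)

image vertices: (-3, 3), (-6, 13), (2, 4)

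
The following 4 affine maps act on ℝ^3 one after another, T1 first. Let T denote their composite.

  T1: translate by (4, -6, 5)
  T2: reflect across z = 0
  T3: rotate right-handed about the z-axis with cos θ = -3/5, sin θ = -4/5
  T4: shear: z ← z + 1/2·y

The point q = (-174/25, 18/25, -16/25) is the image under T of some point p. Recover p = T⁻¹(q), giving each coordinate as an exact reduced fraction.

T1 = [1 0 0 4; 0 1 0 -6; 0 0 1 5; 0 0 0 1]
T2·T1 = [1 0 0 4; 0 1 0 -6; 0 0 -1 -5; 0 0 0 1]
T3·…·T1 = [-3/5 4/5 0 -36/5; -4/5 -3/5 0 2/5; 0 0 -1 -5; 0 0 0 1]
T4·…·T1 = [-3/5 4/5 0 -36/5; -4/5 -3/5 0 2/5; -2/5 -3/10 -1 -24/5; 0 0 0 1]
det M = -1; M⁻¹ = [-3/5 -4/5 0 -4; 4/5 -3/5 0 6; 0 1/2 -1 -5; 0 0 0 1]
M⁻¹ · (-174/25, 18/25, -16/25)ᵀ = (-2/5, 0, -4)ᵀ

p = (-2/5, 0, -4)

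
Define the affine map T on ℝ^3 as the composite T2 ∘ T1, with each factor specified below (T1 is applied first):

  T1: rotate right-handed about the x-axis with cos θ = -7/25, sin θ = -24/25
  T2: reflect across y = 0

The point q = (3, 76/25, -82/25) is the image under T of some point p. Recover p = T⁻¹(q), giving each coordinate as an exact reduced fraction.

T1 = [1 0 0 0; 0 -7/25 24/25 0; 0 -24/25 -7/25 0; 0 0 0 1]
T2·T1 = [1 0 0 0; 0 7/25 -24/25 0; 0 -24/25 -7/25 0; 0 0 0 1]
det M = -1; M⁻¹ = [1 0 0 0; 0 7/25 -24/25 0; 0 -24/25 -7/25 0; 0 0 0 1]
M⁻¹ · (3, 76/25, -82/25)ᵀ = (3, 4, -2)ᵀ

p = (3, 4, -2)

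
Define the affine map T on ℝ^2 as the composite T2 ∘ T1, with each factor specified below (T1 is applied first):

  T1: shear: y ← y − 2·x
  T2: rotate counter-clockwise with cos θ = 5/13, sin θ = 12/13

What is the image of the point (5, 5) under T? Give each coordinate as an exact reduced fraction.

T(p) = (85/13, 35/13)

T1 shear: y ← y − 2·x: (5, 5) → (5, -5)
T2 rotate counter-clockwise with cos θ = 5/13, sin θ = 12/13: (5, -5) → (85/13, 35/13)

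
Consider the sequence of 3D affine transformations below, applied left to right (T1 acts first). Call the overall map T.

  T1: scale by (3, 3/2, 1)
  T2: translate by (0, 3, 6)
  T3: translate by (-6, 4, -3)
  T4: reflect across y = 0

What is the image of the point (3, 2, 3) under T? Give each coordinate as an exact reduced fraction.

T1 scale by (3, 3/2, 1): (3, 2, 3) → (9, 3, 3)
T2 translate by (0, 3, 6): (9, 3, 3) → (9, 6, 9)
T3 translate by (-6, 4, -3): (9, 6, 9) → (3, 10, 6)
T4 reflect across y = 0: (3, 10, 6) → (3, -10, 6)

T(p) = (3, -10, 6)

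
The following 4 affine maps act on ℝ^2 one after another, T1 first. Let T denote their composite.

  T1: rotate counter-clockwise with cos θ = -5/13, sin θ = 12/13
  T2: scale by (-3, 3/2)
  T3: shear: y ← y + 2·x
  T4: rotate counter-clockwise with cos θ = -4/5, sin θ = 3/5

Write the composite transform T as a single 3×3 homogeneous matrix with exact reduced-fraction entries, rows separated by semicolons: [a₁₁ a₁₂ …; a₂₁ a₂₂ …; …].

T1 = [-5/13 -12/13 0; 12/13 -5/13 0; 0 0 1]
T2·T1 = [15/13 36/13 0; 18/13 -15/26 0; 0 0 1]
T3·…·T1 = [15/13 36/13 0; 48/13 129/26 0; 0 0 1]
T4·…·T1 = [-204/65 -135/26 0; -147/65 -30/13 0; 0 0 1]

T = [-204/65 -135/26 0; -147/65 -30/13 0; 0 0 1]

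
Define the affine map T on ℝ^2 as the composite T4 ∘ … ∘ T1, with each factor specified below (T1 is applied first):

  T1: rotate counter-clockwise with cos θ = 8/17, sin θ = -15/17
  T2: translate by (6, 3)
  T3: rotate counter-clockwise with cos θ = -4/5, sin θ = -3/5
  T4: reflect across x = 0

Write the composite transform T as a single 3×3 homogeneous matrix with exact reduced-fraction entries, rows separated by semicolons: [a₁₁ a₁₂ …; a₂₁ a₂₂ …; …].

T1 = [8/17 15/17 0; -15/17 8/17 0; 0 0 1]
T2·T1 = [8/17 15/17 6; -15/17 8/17 3; 0 0 1]
T3·…·T1 = [-77/85 -36/85 -3; 36/85 -77/85 -6; 0 0 1]
T4·…·T1 = [77/85 36/85 3; 36/85 -77/85 -6; 0 0 1]

T = [77/85 36/85 3; 36/85 -77/85 -6; 0 0 1]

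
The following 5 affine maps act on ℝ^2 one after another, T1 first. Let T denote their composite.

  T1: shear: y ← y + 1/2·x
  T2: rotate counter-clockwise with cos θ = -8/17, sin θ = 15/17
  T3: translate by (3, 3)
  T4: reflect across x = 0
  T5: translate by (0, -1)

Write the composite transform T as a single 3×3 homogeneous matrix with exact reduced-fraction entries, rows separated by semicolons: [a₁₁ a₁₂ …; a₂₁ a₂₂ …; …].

T1 = [1 0 0; 1/2 1 0; 0 0 1]
T2·T1 = [-31/34 -15/17 0; 11/17 -8/17 0; 0 0 1]
T3·…·T1 = [-31/34 -15/17 3; 11/17 -8/17 3; 0 0 1]
T4·…·T1 = [31/34 15/17 -3; 11/17 -8/17 3; 0 0 1]
T5·…·T1 = [31/34 15/17 -3; 11/17 -8/17 2; 0 0 1]

T = [31/34 15/17 -3; 11/17 -8/17 2; 0 0 1]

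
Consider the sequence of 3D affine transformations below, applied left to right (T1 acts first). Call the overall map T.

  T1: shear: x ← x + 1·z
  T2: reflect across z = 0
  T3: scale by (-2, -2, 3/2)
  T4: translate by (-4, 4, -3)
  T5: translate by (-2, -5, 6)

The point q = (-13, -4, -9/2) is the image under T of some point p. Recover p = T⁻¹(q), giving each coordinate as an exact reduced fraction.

T1 = [1 0 1 0; 0 1 0 0; 0 0 1 0; 0 0 0 1]
T2·T1 = [1 0 1 0; 0 1 0 0; 0 0 -1 0; 0 0 0 1]
T3·…·T1 = [-2 0 -2 0; 0 -2 0 0; 0 0 -3/2 0; 0 0 0 1]
T4·…·T1 = [-2 0 -2 -4; 0 -2 0 4; 0 0 -3/2 -3; 0 0 0 1]
T5·…·T1 = [-2 0 -2 -6; 0 -2 0 -1; 0 0 -3/2 3; 0 0 0 1]
det M = -6; M⁻¹ = [-1/2 0 2/3 -5; 0 -1/2 0 -1/2; 0 0 -2/3 2; 0 0 0 1]
M⁻¹ · (-13, -4, -9/2)ᵀ = (-3/2, 3/2, 5)ᵀ

p = (-3/2, 3/2, 5)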